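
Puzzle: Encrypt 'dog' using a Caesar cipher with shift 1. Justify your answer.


Shift each letter by 1: d -> e, o -> p, g -> h. Result: 'eph'.

eph


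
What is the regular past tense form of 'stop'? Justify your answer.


Apply rule: Double final consonant and add -ed. 'stop' becomes 'stopped'.

stopped


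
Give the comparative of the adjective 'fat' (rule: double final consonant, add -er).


Apply comparative formation (double final consonant, add -er): 'fat' -> 'fatter'.

fatter


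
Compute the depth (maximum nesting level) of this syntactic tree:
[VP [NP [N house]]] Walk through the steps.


Count bracket nesting levels:
'[' at pos 0: depth = 1
'[' at pos 4: depth = 2
'[' at pos 8: depth = 3
Maximum depth reached: 3

3


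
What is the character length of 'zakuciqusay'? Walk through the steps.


Spell out 'zakuciqusay' and number each letter: z(1), a(2), k(3), u(4), c(5), i(6), q(7), u(8), s(9), a(10), y(11). Total: 11 letters.

11


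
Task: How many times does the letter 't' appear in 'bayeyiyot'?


Letter 't' in 'bayeyiyot': found at position(s) 9 = 1 occurrence(s).

1


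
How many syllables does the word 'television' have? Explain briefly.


Break 'television' into syllables: tel-e-vi-sion -> tel | e | vi | sion = 4 syllables

4 syllables


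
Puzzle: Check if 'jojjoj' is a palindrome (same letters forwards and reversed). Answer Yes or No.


Forward: 'jojjoj'
Reversed: 'jojjoj'
They are identical.

Yes


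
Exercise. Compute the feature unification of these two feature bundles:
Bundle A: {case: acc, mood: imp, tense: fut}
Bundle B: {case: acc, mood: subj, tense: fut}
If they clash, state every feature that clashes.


Compare features:
case: A=acc vs B=acc -> unified: acc
mood: A=imp vs B=subj -> CLASH
tense: A=fut vs B=fut -> unified: fut
Clash detected on feature 'mood' (imp vs subj); unification fails.

CLASH on 'mood' (imp vs subj)


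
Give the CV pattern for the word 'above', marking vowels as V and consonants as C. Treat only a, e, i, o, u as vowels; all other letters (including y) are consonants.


Letter mapping: a = V, b = C, o = V, v = C, e = V.

VCVCV


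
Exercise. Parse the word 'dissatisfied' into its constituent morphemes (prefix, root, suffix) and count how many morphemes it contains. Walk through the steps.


Step 1: Identify prefix: 'dis' (meaning: not/apart)
Step 2: Identify root: 'satisfy'
Step 3: Identify suffix(es): 'ed'
Decomposition: dis- (prefix: not/apart) + satisfy (root) + -ed (suffix: past)
Total morphemes: 3

3 morphemes (dis- (prefix: not/apart) + satisfy (root) + -ed (suffix: past))


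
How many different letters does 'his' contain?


Unique letters in 'his': {h, i, s} = 3 distinct letters.

3


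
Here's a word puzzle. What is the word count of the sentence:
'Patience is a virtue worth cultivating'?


Split into words: Patience | is | a | virtue | worth | cultivating = 6 words.

6


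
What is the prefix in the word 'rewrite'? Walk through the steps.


The word 'rewrite' = 're' (prefix) + 'write' (root). The prefix is 're'.

re


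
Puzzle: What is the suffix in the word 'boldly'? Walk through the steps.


The word 'boldly' = 'bold' (root) + '-ly' (suffix). The suffix is '-ly'.

ly


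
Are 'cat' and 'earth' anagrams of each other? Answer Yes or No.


Sorted letters of 'cat': 'act'
Sorted letters of 'earth': 'aehrt'
They do not match.

No


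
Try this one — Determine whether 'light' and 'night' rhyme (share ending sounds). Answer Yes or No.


Rime (stressed vowel + following sounds) of 'light': -ight = /aɪt/
Rime of 'night': -ight = /aɪt/
/aɪt/ and /aɪt/ are the same ending sound, so the words rhyme.

Yes


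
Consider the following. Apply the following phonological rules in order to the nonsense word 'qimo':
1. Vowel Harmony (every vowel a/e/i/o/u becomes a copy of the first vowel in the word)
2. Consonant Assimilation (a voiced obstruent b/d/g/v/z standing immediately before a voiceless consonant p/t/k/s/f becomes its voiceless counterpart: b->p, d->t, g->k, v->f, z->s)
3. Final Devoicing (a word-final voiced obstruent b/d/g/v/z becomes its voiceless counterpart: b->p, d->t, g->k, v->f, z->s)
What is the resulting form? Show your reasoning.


Starting form: 'qimo'
Rule 1: Vowel Harmony: all vowels become 'i' (matching first vowel). 'qimo' -> 'qimi'
Rule 2: Consonant Assimilation: no voiced obstruent (b/d/g/v/z) stands immediately before a voiceless consonant (p/t/k/s/f). No change.
Rule 3: Final Devoicing: the word ends in the vowel 'i', not a consonant. No change.
Final form: 'qimi'

qimi


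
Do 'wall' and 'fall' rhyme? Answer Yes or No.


Rime (stressed vowel + following sounds) of 'wall': -all = /ɔːl/
Rime of 'fall': -all = /ɔːl/
/ɔːl/ and /ɔːl/ are the same ending sound, so the words rhyme.

Yes


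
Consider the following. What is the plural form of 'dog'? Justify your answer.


Apply rule: Add -s. 'dog' becomes 'dogs'.

dogs


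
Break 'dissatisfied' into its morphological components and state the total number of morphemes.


Step 1: Identify prefix: 'dis' (meaning: not/apart)
Step 2: Identify root: 'satisfy'
Step 3: Identify suffix(es): 'ed'
Decomposition: dis- (prefix: not/apart) + satisfy (root) + -ed (suffix: past)
Total morphemes: 3

3 morphemes (dis- (prefix: not/apart) + satisfy (root) + -ed (suffix: past))


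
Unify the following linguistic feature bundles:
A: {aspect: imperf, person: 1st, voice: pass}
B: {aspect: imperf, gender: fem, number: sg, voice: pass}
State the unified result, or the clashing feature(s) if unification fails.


Compare features:
aspect: A=imperf vs B=imperf -> unified: imperf
gender: A=_ vs B=fem -> unified: fem
number: A=_ vs B=sg -> unified: sg
person: A=1st vs B=_ -> unified: 1st
voice: A=pass vs B=pass -> unified: pass
No clashes found.

Unified: {aspect: imperf, gender: fem, number: sg, person: 1st, voice: pass}


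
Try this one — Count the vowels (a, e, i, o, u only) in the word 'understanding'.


Vowels in 'understanding': u, e, a, i = 4 vowels.

4


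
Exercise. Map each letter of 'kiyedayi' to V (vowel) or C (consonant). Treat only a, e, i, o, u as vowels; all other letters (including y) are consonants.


Letter mapping: k = C, i = V, y = C, e = V, d = C, a = V, y = C, i = V.

CVCVCVCV


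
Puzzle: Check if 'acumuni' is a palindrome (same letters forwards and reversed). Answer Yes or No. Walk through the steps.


Forward: 'acumuni'
Reversed: 'inumuca'
They differ.

No


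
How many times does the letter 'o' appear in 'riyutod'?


Letter 'o' in 'riyutod': found at position(s) 6 = 1 occurrence(s).

1


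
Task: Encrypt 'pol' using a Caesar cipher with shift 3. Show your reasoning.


Shift each letter by 3: p -> s, o -> r, l -> o. Result: 'sro'.

sro


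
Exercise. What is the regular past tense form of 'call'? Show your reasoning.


Apply rule: Add -ed. 'call' becomes 'called'.

called


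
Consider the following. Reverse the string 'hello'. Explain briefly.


Reverse 'hello' character by character: 'olleh'.

olleh


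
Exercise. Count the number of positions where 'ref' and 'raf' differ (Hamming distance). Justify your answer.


Alignment:
Position 1: 'r' vs 'r' = match
Position 2: 'e' vs 'a' = DIFFER
Position 3: 'f' vs 'f' = match
Total differences: 1

1


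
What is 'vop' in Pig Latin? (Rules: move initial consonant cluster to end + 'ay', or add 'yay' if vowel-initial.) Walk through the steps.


'vop': move consonant cluster 'v' to end and add 'ay': 'opvay'.

opvay


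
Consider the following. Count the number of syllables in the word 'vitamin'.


Break 'vitamin' into syllables: vi-ta-min -> vi | ta | min = 3 syllables

3 syllables


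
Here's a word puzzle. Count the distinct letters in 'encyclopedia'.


Unique letters in 'encyclopedia': {a, c, d, e, i, l, n, o, p, y} = 10 distinct letters.

10


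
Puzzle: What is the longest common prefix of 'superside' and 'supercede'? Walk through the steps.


Compare from the start: 5 characters match: 'super'. Mismatch at position 6: 's' vs 'c'.

super


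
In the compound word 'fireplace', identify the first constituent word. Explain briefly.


Split 'fireplace' into 'fire' + 'place'. The first part is 'fire'.

fire


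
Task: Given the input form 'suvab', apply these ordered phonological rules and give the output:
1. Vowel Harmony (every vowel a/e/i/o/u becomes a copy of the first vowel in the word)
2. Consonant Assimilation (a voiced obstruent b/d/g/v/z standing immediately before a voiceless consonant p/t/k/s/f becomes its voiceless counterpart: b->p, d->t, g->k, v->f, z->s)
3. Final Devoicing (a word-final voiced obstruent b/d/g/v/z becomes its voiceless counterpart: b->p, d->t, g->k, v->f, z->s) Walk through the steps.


Starting form: 'suvab'
Rule 1: Vowel Harmony: all vowels become 'u' (matching first vowel). 'suvab' -> 'suvub'
Rule 2: Consonant Assimilation: no voiced obstruent (b/d/g/v/z) stands immediately before a voiceless consonant (p/t/k/s/f). No change.
Rule 3: Final Devoicing: word-final voiced obstruent 'b' becomes voiceless 'p'. 'suvub' -> 'suvup'
Final form: 'suvup'

suvup


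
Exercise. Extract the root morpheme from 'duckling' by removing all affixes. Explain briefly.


Remove suffix '-ling' from 'duckling' to get root 'duck'.

duck


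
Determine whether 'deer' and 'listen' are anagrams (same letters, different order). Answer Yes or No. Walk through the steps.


Sorted letters of 'deer': 'deer'
Sorted letters of 'listen': 'eilnst'
They do not match.

No


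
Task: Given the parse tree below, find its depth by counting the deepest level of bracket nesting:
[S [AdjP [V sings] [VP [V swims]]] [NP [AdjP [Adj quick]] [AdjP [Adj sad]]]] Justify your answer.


Count bracket nesting levels:
'[' at pos 0: depth = 1
'[' at pos 3: depth = 2
'[' at pos 9: depth = 3
'[' at pos 19: depth = 3
'[' at pos 23: depth = 4
'[' at pos 35: depth = 2
'[' at pos 39: depth = 3
'[' at pos 45: depth = 4
'[' at pos 58: depth = 3
'[' at pos 64: depth = 4
Maximum depth reached: 4

4


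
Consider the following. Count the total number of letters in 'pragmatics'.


Spell out 'pragmatics' and number each letter: p(1), r(2), a(3), g(4), m(5), a(6), t(7), i(8), c(9), s(10). Total: 10 letters.

10


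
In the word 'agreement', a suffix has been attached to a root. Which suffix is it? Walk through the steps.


The word 'agreement' = 'agree' (root) + '-ment' (suffix). The suffix is '-ment'.

ment


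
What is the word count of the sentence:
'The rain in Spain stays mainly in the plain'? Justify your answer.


Split into words: The | rain | in | Spain | stays | mainly | in | the | plain = 9 words.

9


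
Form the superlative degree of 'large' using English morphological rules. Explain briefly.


Apply superlative formation (ends in e: add -st): 'large' -> 'largest'.

largest


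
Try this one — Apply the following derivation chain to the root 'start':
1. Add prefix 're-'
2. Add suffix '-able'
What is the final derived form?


Step 1: Add prefix 're-' to 'start' = 'restart'
Step 2: Add suffix '-able' to 'restart' = 'restartable'

restartable


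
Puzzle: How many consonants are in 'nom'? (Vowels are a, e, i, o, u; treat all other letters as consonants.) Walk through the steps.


Consonants in 'nom': n, m = 2 consonants.

2


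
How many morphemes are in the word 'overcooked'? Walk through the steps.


Decomposition: over- (prefix) + cook (root) + -ed (suffix) = 3 morpheme(s)

3 morphemes


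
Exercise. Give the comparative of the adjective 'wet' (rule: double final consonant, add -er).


Apply comparative formation (double final consonant, add -er): 'wet' -> 'wetter'.

wetter


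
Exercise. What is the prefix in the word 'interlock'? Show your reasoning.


The word 'interlock' = 'inter' (prefix) + 'lock' (root). The prefix is 'inter'.

inter


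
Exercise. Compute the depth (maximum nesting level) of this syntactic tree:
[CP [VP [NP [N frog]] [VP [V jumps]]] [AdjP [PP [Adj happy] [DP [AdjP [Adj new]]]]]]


Count bracket nesting levels:
'[' at pos 0: depth = 1
'[' at pos 4: depth = 2
'[' at pos 8: depth = 3
'[' at pos 12: depth = 4
'[' at pos 22: depth = 3
'[' at pos 26: depth = 4
'[' at pos 38: depth = 2
'[' at pos 44: depth = 3
'[' at pos 48: depth = 4
'[' at pos 60: depth = 4
'[' at pos 64: depth = 5
'[' at pos 70: depth = 6
Maximum depth reached: 6

6


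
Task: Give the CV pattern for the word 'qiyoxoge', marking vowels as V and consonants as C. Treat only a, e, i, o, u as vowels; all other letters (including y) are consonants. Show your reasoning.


Letter mapping: q = C, i = V, y = C, o = V, x = C, o = V, g = C, e = V.

CVCVCVCV


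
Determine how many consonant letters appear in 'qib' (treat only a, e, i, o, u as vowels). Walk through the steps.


Consonants in 'qib': q, b = 2 consonants.

2


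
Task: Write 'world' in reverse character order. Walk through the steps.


Reverse 'world' character by character: 'dlrow'.

dlrow


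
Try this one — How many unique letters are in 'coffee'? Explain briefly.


Unique letters in 'coffee': {c, e, f, o} = 4 distinct letters.

4


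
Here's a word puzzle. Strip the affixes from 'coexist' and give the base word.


Remove prefix 'co' from 'coexist' to get root 'exist'.

exist


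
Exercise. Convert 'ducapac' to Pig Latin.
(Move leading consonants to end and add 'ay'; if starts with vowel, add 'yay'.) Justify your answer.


'ducapac': move consonant cluster 'd' to end and add 'ay': 'ucapacday'.

ucapacday


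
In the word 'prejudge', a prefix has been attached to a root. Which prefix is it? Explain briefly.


The word 'prejudge' = 'pre' (prefix) + 'judge' (root). The prefix is 'pre'.

pre


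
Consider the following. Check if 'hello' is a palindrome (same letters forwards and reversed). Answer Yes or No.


Forward: 'hello'
Reversed: 'olleh'
They differ.

No


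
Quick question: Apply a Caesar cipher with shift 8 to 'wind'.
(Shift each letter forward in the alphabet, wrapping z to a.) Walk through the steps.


Shift each letter by 8: w -> e, i -> q, n -> v, d -> l. Result: 'eqvl'.

eqvl


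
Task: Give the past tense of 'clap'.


Apply rule: Double final consonant and add -ed. 'clap' becomes 'clapped'.

clapped


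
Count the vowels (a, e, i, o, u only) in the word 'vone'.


Vowels in 'vone': o, e = 2 vowels.

2


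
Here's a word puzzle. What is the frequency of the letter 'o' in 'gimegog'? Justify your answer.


Letter 'o' in 'gimegog': found at position(s) 6 = 1 occurrence(s).

1


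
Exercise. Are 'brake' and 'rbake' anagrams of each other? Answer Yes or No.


Sorted letters of 'brake': 'abekr'
Sorted letters of 'rbake': 'abekr'
They match.

Yes


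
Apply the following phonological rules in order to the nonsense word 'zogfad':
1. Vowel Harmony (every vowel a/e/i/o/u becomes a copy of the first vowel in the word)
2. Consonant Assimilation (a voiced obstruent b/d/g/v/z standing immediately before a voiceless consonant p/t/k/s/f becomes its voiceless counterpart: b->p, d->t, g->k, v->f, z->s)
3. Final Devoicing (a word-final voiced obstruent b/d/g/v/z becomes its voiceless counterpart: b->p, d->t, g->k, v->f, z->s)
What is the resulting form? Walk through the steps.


Starting form: 'zogfad'
Rule 1: Vowel Harmony: all vowels become 'o' (matching first vowel). 'zogfad' -> 'zogfod'
Rule 2: Consonant Assimilation: voiced obstruent before voiceless consonant becomes voiceless ('gf' -> 'kf'). 'zogfod' -> 'zokfod'
Rule 3: Final Devoicing: word-final voiced obstruent 'd' becomes voiceless 't'. 'zokfod' -> 'zokfot'
Final form: 'zokfot'

zokfot


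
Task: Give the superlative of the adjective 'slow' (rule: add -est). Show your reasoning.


Apply superlative formation (add -est): 'slow' -> 'slowest'.

slowest


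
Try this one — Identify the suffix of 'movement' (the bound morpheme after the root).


The word 'movement' = 'move' (root) + '-ment' (suffix). The suffix is '-ment'.

ment


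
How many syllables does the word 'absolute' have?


Break 'absolute' into syllables: ab-so-lute -> ab | so | lute = 3 syllables

3 syllables


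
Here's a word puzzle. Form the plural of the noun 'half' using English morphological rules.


Apply rule: Change -f to -ves. 'half' becomes 'halves'.

halves


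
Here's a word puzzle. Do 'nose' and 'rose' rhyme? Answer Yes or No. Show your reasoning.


Rime (stressed vowel + following sounds) of 'nose': -ose = /oʊz/
Rime of 'rose': -ose = /oʊz/
/oʊz/ and /oʊz/ are the same ending sound, so the words rhyme.

Yes


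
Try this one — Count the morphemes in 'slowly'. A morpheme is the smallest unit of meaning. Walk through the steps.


Decomposition: slow (root) + -ly (suffix) = 2 morpheme(s)

2 morphemes


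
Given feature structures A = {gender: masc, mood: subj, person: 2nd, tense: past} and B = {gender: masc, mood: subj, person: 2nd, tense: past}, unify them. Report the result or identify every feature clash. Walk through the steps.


Compare features:
gender: A=masc vs B=masc -> unified: masc
mood: A=subj vs B=subj -> unified: subj
person: A=2nd vs B=2nd -> unified: 2nd
tense: A=past vs B=past -> unified: past
No clashes found.

Unified: {gender: masc, mood: subj, person: 2nd, tense: past}


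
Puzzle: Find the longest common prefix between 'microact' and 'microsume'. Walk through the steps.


Compare from the start: 5 characters match: 'micro'. Mismatch at position 6: 'a' vs 's'.

micro


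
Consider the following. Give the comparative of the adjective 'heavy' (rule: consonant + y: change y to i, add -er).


Apply comparative formation (consonant + y: change y to i, add -er): 'heavy' -> 'heavier'.

heavier


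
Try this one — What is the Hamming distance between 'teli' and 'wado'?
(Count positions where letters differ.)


Alignment:
Position 1: 't' vs 'w' = DIFFER
Position 2: 'e' vs 'a' = DIFFER
Position 3: 'l' vs 'd' = DIFFER
Position 4: 'i' vs 'o' = DIFFER
Total differences: 4

4


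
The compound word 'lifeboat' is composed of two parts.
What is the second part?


Split 'lifeboat' into 'life' + 'boat'. The second part is 'boat'.

boat


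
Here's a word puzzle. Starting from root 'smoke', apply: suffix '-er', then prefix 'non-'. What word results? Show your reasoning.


Step 1: Add suffix '-er' to 'smoke' = 'smoker'
Step 2: Add prefix 'non-' to 'smoker' = 'nonsmoker'

nonsmoker


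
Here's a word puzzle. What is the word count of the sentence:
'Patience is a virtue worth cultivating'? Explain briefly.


Split into words: Patience | is | a | virtue | worth | cultivating = 6 words.

6


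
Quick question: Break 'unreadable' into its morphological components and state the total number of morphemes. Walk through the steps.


Step 1: Identify prefix: 'un' (meaning: not/reverse)
Step 2: Identify root: 'read'
Step 3: Identify suffix(es): 'able'
Decomposition: un- (prefix: not/reverse) + read (root) + -able (suffix: capable of)
Total morphemes: 3

3 morphemes (un- (prefix: not/reverse) + read (root) + -able (suffix: capable of))


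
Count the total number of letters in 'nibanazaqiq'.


Spell out 'nibanazaqiq' and number each letter: n(1), i(2), b(3), a(4), n(5), a(6), z(7), a(8), q(9), i(10), q(11). Total: 11 letters.

11


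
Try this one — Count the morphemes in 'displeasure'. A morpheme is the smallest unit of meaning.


Decomposition: dis- (prefix) + please (root) + -ure (suffix) = 3 morpheme(s)

3 morphemes


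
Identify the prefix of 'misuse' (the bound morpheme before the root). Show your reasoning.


The word 'misuse' = 'mis' (prefix) + 'use' (root). The prefix is 'mis'.

mis


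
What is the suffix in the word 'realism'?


The word 'realism' = 'real' (root) + '-ism' (suffix). The suffix is '-ism'.

ism


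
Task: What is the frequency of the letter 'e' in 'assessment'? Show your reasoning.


Letter 'e' in 'assessment': found at position(s) 4, 8 = 2 occurrence(s).

2


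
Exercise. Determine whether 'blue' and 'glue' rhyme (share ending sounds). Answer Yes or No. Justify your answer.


Rime (stressed vowel + following sounds) of 'blue': -ue = /uː/
Rime of 'glue': -ue = /uː/
/uː/ and /uː/ are the same ending sound, so the words rhyme.

Yes


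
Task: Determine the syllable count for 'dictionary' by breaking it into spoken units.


Break 'dictionary' into syllables: dic-tion-ar-y -> dic | tion | ar | y = 4 syllables

4 syllables


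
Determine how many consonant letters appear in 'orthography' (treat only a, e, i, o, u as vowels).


Consonants in 'orthography': r, t, h, g, r, p, h, y = 8 consonants.

8


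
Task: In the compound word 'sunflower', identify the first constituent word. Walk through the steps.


Split 'sunflower' into 'sun' + 'flower'. The first part is 'sun'.

sun


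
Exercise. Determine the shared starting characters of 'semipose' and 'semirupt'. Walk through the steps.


Compare from the start: 4 characters match: 'semi'. Mismatch at position 5: 'p' vs 'r'.

semi


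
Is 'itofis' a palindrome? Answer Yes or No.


Forward: 'itofis'
Reversed: 'sifoti'
They differ.

No


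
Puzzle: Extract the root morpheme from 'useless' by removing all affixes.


Remove suffix '-less' from 'useless' to get root 'use'.

use


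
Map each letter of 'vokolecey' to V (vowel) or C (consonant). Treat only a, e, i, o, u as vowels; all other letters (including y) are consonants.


Letter mapping: v = C, o = V, k = C, o = V, l = C, e = V, c = C, e = V, y = C.

CVCVCVCVC


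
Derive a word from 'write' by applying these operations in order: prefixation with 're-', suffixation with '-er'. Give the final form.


Step 1: Add prefix 're-' to 'write' = 'rewrite'
Step 2: Add suffix '-er' to 'rewrite' = 'rewriter'

rewriter


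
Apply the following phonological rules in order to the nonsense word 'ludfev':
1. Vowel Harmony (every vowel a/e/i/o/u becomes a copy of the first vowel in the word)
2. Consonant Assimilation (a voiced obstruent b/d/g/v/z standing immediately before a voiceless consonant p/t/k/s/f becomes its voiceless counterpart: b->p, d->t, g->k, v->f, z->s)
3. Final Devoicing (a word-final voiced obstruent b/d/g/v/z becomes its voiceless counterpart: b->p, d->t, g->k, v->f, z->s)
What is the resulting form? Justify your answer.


Starting form: 'ludfev'
Rule 1: Vowel Harmony: all vowels become 'u' (matching first vowel). 'ludfev' -> 'ludfuv'
Rule 2: Consonant Assimilation: voiced obstruent before voiceless consonant becomes voiceless ('df' -> 'tf'). 'ludfuv' -> 'lutfuv'
Rule 3: Final Devoicing: word-final voiced obstruent 'v' becomes voiceless 'f'. 'lutfuv' -> 'lutfuf'
Final form: 'lutfuf'

lutfuf


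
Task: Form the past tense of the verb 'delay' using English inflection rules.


Apply rule: Add -ed. 'delay' becomes 'delayed'.

delayed


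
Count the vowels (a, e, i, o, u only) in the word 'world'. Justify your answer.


Vowels in 'world': o = 1 vowels.

1


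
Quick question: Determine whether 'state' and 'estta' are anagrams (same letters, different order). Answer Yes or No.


Sorted letters of 'state': 'aestt'
Sorted letters of 'estta': 'aestt'
They match.

Yes


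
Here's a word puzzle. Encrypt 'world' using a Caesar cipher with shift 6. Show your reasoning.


Shift each letter by 6: w -> c, o -> u, r -> x, l -> r, d -> j. Result: 'cuxrj'.

cuxrj


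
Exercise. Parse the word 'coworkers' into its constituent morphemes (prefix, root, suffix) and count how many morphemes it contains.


Step 1: Identify prefix: 'co' (meaning: together)
Step 2: Identify root: 'work'
Step 3: Identify suffix(es): 'er, s'
Decomposition: co- (prefix: together) + work (root) + -er (suffix: one who) + -s (plural)
Total morphemes: 4

4 morphemes (co- (prefix: together) + work (root) + -er (suffix: one who) + -s (plural))


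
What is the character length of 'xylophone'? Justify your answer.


Spell out 'xylophone' and number each letter: x(1), y(2), l(3), o(4), p(5), h(6), o(7), n(8), e(9). Total: 9 letters.

9


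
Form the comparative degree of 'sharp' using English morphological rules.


Apply comparative formation (add -er): 'sharp' -> 'sharper'.

sharper


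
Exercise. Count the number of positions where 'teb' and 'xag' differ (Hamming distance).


Alignment:
Position 1: 't' vs 'x' = DIFFER
Position 2: 'e' vs 'a' = DIFFER
Position 3: 'b' vs 'g' = DIFFER
Total differences: 3

3


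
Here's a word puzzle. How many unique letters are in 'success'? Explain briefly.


Unique letters in 'success': {c, e, s, u} = 4 distinct letters.

4


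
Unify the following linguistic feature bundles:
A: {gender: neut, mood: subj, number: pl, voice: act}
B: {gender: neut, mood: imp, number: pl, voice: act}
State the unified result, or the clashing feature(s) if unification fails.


Compare features:
gender: A=neut vs B=neut -> unified: neut
mood: A=subj vs B=imp -> CLASH
number: A=pl vs B=pl -> unified: pl
voice: A=act vs B=act -> unified: act
Clash detected on feature 'mood' (subj vs imp); unification fails.

CLASH on 'mood' (subj vs imp)


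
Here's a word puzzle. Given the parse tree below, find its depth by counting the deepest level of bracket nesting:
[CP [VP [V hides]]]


Count bracket nesting levels:
'[' at pos 0: depth = 1
'[' at pos 4: depth = 2
'[' at pos 8: depth = 3
Maximum depth reached: 3

3


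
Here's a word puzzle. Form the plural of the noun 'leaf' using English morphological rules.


Apply rule: Change -f to -ves. 'leaf' becomes 'leaves'.

leaves


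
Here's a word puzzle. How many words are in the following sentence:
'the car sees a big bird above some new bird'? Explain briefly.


Split into words: the | car | sees | a | big | bird | above | some | new | bird = 10 words.

10


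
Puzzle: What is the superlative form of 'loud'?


Apply superlative formation (add -est): 'loud' -> 'loudest'.

loudest


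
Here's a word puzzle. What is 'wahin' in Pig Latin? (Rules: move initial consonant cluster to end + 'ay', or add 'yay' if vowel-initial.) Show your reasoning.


'wahin': move consonant cluster 'w' to end and add 'ay': 'ahinway'.

ahinway


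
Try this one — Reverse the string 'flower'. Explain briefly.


Reverse 'flower' character by character: 'rewolf'.

rewolf


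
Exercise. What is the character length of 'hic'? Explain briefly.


Spell out 'hic' and number each letter: h(1), i(2), c(3). Total: 3 letters.

3


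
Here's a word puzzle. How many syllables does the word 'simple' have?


Break 'simple' into syllables: sim-ple -> sim | ple = 2 syllables

2 syllables


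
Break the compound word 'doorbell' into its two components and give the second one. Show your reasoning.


Split 'doorbell' into 'door' + 'bell'. The second part is 'bell'.

bell


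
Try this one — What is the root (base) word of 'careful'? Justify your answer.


Remove suffix '-ful' from 'careful' to get root 'care'.

care


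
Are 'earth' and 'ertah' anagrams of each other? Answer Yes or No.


Sorted letters of 'earth': 'aehrt'
Sorted letters of 'ertah': 'aehrt'
They match.

Yes


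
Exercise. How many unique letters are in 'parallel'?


Unique letters in 'parallel': {a, e, l, p, r} = 5 distinct letters.

5


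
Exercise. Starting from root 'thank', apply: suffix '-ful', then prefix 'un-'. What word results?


Step 1: Add suffix '-ful' to 'thank' = 'thankful'
Step 2: Add prefix 'un-' to 'thankful' = 'unthankful'

unthankful


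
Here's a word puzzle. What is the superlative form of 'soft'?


Apply superlative formation (add -est): 'soft' -> 'softest'.

softest


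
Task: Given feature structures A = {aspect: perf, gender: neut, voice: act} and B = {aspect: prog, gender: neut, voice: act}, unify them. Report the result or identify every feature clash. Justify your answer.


Compare features:
aspect: A=perf vs B=prog -> CLASH
gender: A=neut vs B=neut -> unified: neut
voice: A=act vs B=act -> unified: act
Clash detected on feature 'aspect' (perf vs prog); unification fails.

CLASH on 'aspect' (perf vs prog)


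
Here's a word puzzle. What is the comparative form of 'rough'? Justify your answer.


Apply comparative formation (add -er): 'rough' -> 'rougher'.

rougher


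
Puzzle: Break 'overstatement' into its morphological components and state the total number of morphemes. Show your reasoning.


Step 1: Identify prefix: 'over' (meaning: excessively)
Step 2: Identify root: 'state'
Step 3: Identify suffix(es): 'ment'
Decomposition: over- (prefix: excessively) + state (root) + -ment (suffix: action/result)
Total morphemes: 3

3 morphemes (over- (prefix: excessively) + state (root) + -ment (suffix: action/result))


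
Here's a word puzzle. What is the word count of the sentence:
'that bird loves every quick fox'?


Split into words: that | bird | loves | every | quick | fox = 6 words.

6


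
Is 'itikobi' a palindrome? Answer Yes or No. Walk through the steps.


Forward: 'itikobi'
Reversed: 'ibokiti'
They differ.

No


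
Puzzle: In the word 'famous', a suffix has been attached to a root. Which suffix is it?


The word 'famous' = 'fame' (root) + '-ous' (suffix). The suffix is '-ous'.

ous


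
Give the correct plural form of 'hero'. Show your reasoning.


Apply rule: Add -es (consonant + o). 'hero' becomes 'heroes'.

heroes


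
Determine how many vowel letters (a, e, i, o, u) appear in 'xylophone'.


Vowels in 'xylophone': o, o, e = 3 vowels.

3


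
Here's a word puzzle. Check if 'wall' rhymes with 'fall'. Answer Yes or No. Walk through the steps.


Rime (stressed vowel + following sounds) of 'wall': -all = /ɔːl/
Rime of 'fall': -all = /ɔːl/
/ɔːl/ and /ɔːl/ are the same ending sound, so the words rhyme.

Yes


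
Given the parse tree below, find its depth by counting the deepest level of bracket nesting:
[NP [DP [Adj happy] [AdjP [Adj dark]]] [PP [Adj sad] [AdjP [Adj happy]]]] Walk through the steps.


Count bracket nesting levels:
'[' at pos 0: depth = 1
'[' at pos 4: depth = 2
'[' at pos 8: depth = 3
'[' at pos 20: depth = 3
'[' at pos 26: depth = 4
'[' at pos 39: depth = 2
'[' at pos 43: depth = 3
'[' at pos 53: depth = 3
'[' at pos 59: depth = 4
Maximum depth reached: 4

4


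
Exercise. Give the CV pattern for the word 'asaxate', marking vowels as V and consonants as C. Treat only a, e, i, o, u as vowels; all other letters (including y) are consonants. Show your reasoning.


Letter mapping: a = V, s = C, a = V, x = C, a = V, t = C, e = V.

VCVCVCV


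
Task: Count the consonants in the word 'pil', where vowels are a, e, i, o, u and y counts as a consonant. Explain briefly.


Consonants in 'pil': p, l = 2 consonants.

2


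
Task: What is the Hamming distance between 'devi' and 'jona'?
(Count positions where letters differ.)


Alignment:
Position 1: 'd' vs 'j' = DIFFER
Position 2: 'e' vs 'o' = DIFFER
Position 3: 'v' vs 'n' = DIFFER
Position 4: 'i' vs 'a' = DIFFER
Total differences: 4

4


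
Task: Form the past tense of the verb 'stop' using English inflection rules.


Apply rule: Double final consonant and add -ed. 'stop' becomes 'stopped'.

stopped


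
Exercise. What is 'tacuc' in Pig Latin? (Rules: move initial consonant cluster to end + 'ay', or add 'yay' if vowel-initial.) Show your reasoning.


'tacuc': move consonant cluster 't' to end and add 'ay': 'acuctay'.

acuctay


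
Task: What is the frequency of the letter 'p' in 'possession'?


Letter 'p' in 'possession': found at position(s) 1 = 1 occurrence(s).

1


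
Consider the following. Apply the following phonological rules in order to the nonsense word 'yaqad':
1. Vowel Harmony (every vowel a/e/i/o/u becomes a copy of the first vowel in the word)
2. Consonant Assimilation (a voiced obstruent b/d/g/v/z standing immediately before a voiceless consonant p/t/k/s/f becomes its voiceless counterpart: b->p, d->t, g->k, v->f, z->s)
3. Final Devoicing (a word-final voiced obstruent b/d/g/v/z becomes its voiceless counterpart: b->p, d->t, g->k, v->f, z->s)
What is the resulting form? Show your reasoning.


Starting form: 'yaqad'
Rule 1: Vowel Harmony: all vowels already match. No change.
Rule 2: Consonant Assimilation: no voiced obstruent (b/d/g/v/z) stands immediately before a voiceless consonant (p/t/k/s/f). No change.
Rule 3: Final Devoicing: word-final voiced obstruent 'd' becomes voiceless 't'. 'yaqad' -> 'yaqat'
Final form: 'yaqat'

yaqat


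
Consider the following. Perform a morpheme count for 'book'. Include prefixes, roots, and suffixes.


Decomposition: book (free morpheme) = 1 morpheme(s)

1 morphemes


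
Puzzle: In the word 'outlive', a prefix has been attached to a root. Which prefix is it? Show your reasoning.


The word 'outlive' = 'out' (prefix) + 'live' (root). The prefix is 'out'.

out


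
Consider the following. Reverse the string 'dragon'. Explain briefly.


Reverse 'dragon' character by character: 'nogard'.

nogard


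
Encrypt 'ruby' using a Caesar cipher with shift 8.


Shift each letter by 8: r -> z, u -> c, b -> j, y -> g. Result: 'zcjg'.

zcjg


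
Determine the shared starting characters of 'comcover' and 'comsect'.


Compare from the start: 3 characters match: 'com'. Mismatch at position 4: 'c' vs 's'.

com


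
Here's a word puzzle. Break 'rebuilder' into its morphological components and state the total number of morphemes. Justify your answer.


Step 1: Identify prefix: 're' (meaning: again)
Step 2: Identify root: 'build'
Step 3: Identify suffix(es): 'er'
Decomposition: re- (prefix: again) + build (root) + -er (suffix: one who)
Total morphemes: 3

3 morphemes (re- (prefix: again) + build (root) + -er (suffix: one who))


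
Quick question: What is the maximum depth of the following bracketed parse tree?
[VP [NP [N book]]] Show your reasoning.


Count bracket nesting levels:
'[' at pos 0: depth = 1
'[' at pos 4: depth = 2
'[' at pos 8: depth = 3
Maximum depth reached: 3

3


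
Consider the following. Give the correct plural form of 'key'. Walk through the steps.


Apply rule: Add -s. 'key' becomes 'keys'.

keys


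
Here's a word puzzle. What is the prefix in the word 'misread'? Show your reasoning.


The word 'misread' = 'mis' (prefix) + 'read' (root). The prefix is 'mis'.

mis


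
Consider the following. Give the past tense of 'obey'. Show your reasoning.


Apply rule: Add -ed. 'obey' becomes 'obeyed'.

obeyed


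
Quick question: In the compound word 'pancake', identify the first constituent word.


Split 'pancake' into 'pan' + 'cake'. The first part is 'pan'.

pan


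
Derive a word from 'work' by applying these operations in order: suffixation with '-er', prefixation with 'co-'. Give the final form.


Step 1: Add suffix '-er' to 'work' = 'worker'
Step 2: Add prefix 'co-' to 'worker' = 'coworker'

coworker


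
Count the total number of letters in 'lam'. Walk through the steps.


Spell out 'lam' and number each letter: l(1), a(2), m(3). Total: 3 letters.

3


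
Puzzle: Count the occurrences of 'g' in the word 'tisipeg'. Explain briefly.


Letter 'g' in 'tisipeg': found at position(s) 7 = 1 occurrence(s).

1


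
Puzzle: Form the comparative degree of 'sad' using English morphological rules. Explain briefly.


Apply comparative formation (double final consonant, add -er): 'sad' -> 'sadder'.

sadder


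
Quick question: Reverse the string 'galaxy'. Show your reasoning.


Reverse 'galaxy' character by character: 'yxalag'.

yxalag


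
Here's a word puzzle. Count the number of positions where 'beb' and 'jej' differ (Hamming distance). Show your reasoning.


Alignment:
Position 1: 'b' vs 'j' = DIFFER
Position 2: 'e' vs 'e' = match
Position 3: 'b' vs 'j' = DIFFER
Total differences: 2

2


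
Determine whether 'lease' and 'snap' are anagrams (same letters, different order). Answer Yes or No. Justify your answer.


Sorted letters of 'lease': 'aeels'
Sorted letters of 'snap': 'anps'
They do not match.

No


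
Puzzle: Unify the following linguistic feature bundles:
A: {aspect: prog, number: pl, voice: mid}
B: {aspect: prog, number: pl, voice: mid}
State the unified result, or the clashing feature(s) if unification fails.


Compare features:
aspect: A=prog vs B=prog -> unified: prog
number: A=pl vs B=pl -> unified: pl
voice: A=mid vs B=mid -> unified: mid
No clashes found.

Unified: {aspect: prog, number: pl, voice: mid}


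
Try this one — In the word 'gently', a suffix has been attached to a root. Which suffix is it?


The word 'gently' = 'gentle' (root) + '-ly' (suffix). The suffix is '-ly'.

ly


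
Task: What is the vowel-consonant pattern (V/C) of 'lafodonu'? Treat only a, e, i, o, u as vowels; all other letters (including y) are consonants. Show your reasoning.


Letter mapping: l = C, a = V, f = C, o = V, d = C, o = V, n = C, u = V.

CVCVCVCV


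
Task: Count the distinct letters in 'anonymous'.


Unique letters in 'anonymous': {a, m, n, o, s, u, y} = 7 distinct letters.

7


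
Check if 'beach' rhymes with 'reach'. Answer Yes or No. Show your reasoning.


Rime (stressed vowel + following sounds) of 'beach': -each = /iːtʃ/
Rime of 'reach': -each = /iːtʃ/
/iːtʃ/ and /iːtʃ/ are the same ending sound, so the words rhyme.

Yes


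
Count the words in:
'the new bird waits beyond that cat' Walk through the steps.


Split into words: the | new | bird | waits | beyond | that | cat = 7 words.

7


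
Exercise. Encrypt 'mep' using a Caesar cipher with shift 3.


Shift each letter by 3: m -> p, e -> h, p -> s. Result: 'phs'.

phs


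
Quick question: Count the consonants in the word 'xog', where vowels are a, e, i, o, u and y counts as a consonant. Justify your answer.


Consonants in 'xog': x, g = 2 consonants.

2


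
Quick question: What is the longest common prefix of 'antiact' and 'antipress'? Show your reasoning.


Compare from the start: 4 characters match: 'anti'. Mismatch at position 5: 'a' vs 'p'.

anti


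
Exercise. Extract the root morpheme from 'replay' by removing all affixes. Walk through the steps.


Remove prefix 're' from 'replay' to get root 'play'.

play


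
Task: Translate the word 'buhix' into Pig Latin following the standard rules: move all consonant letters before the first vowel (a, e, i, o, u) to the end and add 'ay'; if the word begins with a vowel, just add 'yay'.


'buhix': move consonant cluster 'b' to end and add 'ay': 'uhixbay'.

uhixbay


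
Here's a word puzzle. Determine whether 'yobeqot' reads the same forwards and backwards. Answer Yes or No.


Forward: 'yobeqot'
Reversed: 'toqeboy'
They differ.

No


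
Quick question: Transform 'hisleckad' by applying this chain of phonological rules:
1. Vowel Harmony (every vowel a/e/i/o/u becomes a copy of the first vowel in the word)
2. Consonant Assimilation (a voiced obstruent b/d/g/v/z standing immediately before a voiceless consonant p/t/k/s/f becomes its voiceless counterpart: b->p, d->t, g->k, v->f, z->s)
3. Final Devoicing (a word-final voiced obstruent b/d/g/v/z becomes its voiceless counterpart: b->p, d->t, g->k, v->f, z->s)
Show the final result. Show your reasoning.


Starting form: 'hisleckad'
Rule 1: Vowel Harmony: all vowels become 'i' (matching first vowel). 'hisleckad' -> 'hislickid'
Rule 2: Consonant Assimilation: no voiced obstruent (b/d/g/v/z) stands immediately before a voiceless consonant (p/t/k/s/f). No change.
Rule 3: Final Devoicing: word-final voiced obstruent 'd' becomes voiceless 't'. 'hislickid' -> 'hislickit'
Final form: 'hislickit'

hislickit
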